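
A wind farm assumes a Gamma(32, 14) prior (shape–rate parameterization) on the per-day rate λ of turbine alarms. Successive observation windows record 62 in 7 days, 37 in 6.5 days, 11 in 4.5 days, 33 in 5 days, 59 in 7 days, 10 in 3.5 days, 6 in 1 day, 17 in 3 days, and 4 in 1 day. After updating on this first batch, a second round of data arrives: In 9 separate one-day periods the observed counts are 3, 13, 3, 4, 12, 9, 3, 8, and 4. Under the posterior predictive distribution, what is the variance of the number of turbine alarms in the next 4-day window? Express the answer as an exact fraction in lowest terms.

Total count: 62 + 37 + 11 + 33 + 59 + 10 + 6 + 17 + 4 = 239.
Total exposure: 7 + 6.5 + 4.5 + 5 + 7 + 3.5 + 1 + 3 + 1 = 38.5 days.
After the first batch: Gamma(32 + 239, 14 + 38.5) = Gamma(271, 105/2).
Total count: 3 + 13 + 3 + 4 + 12 + 9 + 3 + 8 + 4 = 59.
Total exposure: 9 days.
After the second batch: Gamma(271 + 59, 105/2 + 9) = Gamma(330, 123/2).
The posterior predictive for a window of length T is Negative Binomial with variance T·α'·(β'+T)/β'² = 4·330·(131/2)/(15129/4) = 115280/5043.

115280/5043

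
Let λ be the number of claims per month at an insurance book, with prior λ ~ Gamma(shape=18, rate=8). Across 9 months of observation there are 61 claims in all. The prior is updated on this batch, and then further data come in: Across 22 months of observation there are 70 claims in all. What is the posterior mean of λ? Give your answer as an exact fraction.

149/39

Total count 61 over total exposure 9 months.
After the first batch: Gamma(18 + 61, 8 + 9) = Gamma(79, 17).
Total count 70 over total exposure 22 months.
After the second batch: Gamma(79 + 70, 17 + 22) = Gamma(149, 39).
Posterior mean = α'/β' = 149/39.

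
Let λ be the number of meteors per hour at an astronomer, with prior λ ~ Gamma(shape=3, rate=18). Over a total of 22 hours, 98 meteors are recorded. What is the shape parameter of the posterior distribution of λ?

101

Total count 98 over total exposure 22 hours.
The Gamma prior is conjugate for the Poisson rate, so λ | data ~ Gamma(3+98, 18+22) = Gamma(101, 40).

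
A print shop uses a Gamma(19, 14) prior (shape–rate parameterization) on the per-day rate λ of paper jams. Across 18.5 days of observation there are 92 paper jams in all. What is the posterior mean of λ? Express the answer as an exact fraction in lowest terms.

Total count 92 over total exposure 18.5 days.
Conjugate update: add total count to the shape and total exposure to the rate, giving Gamma(111, 65/2).
Posterior mean = α'/β' = 111/(65/2) = 222/65.

222/65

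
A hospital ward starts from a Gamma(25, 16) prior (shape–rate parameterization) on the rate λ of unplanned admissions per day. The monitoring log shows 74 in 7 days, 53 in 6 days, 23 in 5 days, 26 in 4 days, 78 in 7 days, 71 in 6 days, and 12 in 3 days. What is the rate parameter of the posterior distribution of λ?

54

Total count: 74 + 53 + 23 + 26 + 78 + 71 + 12 = 337.
Total exposure: 7 + 6 + 5 + 4 + 7 + 6 + 3 = 38 days.
Conjugate update: add total count to the shape and total exposure to the rate, giving Gamma(362, 54).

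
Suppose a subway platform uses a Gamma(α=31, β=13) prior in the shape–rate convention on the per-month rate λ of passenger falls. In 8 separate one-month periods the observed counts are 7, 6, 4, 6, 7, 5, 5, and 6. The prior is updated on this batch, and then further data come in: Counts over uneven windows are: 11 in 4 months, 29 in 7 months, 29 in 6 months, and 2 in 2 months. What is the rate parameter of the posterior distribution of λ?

40

Total count: 7 + 6 + 4 + 6 + 7 + 5 + 5 + 6 = 46.
Total exposure: 8 months.
After the first batch: Gamma(31 + 46, 13 + 8) = Gamma(77, 21).
Total count: 11 + 29 + 29 + 2 = 71.
Total exposure: 4 + 7 + 6 + 2 = 19 months.
After the second batch: Gamma(77 + 71, 21 + 19) = Gamma(148, 40).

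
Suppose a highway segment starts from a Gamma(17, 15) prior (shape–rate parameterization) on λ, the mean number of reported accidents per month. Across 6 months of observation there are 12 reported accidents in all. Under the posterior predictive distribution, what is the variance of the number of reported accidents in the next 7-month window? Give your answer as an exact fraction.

116/9

Total count 12 over total exposure 6 months.
Conjugate update: add total count to the shape and total exposure to the rate, giving Gamma(29, 21).
The posterior predictive for a window of length T is Negative Binomial with variance T·α'·(β'+T)/β'² = 7·29·28/441 = 116/9.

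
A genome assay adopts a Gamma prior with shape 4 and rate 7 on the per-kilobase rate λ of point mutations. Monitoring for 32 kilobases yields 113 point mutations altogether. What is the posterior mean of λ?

3

Total count 113 over total exposure 32 kilobases.
Gamma(α, β) with Poisson data over total exposure Σt gives posterior Gamma(α+Σx, β+Σt) = Gamma(117, 39).
Posterior mean = α'/β' = 117/39 = 3.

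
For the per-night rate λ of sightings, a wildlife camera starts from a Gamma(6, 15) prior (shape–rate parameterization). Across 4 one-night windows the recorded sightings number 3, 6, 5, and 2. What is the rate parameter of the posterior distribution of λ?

19

Total count: 3 + 6 + 5 + 2 = 16.
Total exposure: 4 nights.
The Gamma prior is conjugate for the Poisson rate, so λ | data ~ Gamma(6+16, 15+4) = Gamma(22, 19).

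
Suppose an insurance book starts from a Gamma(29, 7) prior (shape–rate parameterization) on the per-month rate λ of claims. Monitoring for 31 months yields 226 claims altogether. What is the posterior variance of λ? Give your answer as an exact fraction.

255/1444

Total count 226 over total exposure 31 months.
Posterior: α' = 29 + 226 = 255, β' = 7 + 31 = 38.
Posterior variance = α'/β'² = 255/1444.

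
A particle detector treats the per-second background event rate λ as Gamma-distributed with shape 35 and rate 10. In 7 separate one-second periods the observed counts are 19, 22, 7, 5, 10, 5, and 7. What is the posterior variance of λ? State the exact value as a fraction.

Total count: 19 + 22 + 7 + 5 + 10 + 5 + 7 = 75.
Total exposure: 7 seconds.
Conjugate update: add total count to the shape and total exposure to the rate, giving Gamma(110, 17).
Posterior variance = α'/β'² = 110/289.

110/289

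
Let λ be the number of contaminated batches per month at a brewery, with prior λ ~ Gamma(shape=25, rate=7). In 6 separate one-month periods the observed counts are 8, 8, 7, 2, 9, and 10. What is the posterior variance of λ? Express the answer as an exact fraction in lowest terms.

69/169

Total count: 8 + 8 + 7 + 2 + 9 + 10 = 44.
Total exposure: 6 months.
By Gamma–Poisson conjugacy, the posterior is Gamma(α + Σx, β + Σt) = Gamma(25 + 44, 7 + 6) = Gamma(69, 13).
Posterior variance = α'/β'² = 69/169.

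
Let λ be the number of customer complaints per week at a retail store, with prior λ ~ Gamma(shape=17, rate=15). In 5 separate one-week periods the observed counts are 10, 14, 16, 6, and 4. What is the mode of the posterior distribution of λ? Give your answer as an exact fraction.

Total count: 10 + 14 + 16 + 6 + 4 = 50.
Total exposure: 5 weeks.
Conjugate update: add total count to the shape and total exposure to the rate, giving Gamma(67, 20).
Posterior mode = (α'−1)/β' = 66/20 = 33/10.

33/10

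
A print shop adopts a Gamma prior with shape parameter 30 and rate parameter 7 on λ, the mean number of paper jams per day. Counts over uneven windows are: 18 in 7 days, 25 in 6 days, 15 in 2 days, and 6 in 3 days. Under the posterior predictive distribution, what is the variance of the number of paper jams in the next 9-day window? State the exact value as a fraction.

Total count: 18 + 25 + 15 + 6 = 64.
Total exposure: 7 + 6 + 2 + 3 = 18 days.
The Gamma prior is conjugate for the Poisson rate, so λ | data ~ Gamma(30+64, 7+18) = Gamma(94, 25).
The posterior predictive for a window of length T is Negative Binomial with variance T·α'·(β'+T)/β'² = 9·94·34/625 = 28764/625.

28764/625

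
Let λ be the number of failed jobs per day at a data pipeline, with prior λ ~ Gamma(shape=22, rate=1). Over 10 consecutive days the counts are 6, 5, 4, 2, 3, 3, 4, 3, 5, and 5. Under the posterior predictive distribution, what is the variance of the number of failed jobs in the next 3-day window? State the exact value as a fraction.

Total count: 6 + 5 + 4 + 2 + 3 + 3 + 4 + 3 + 5 + 5 = 40.
Total exposure: 10 days.
Conjugate update: add total count to the shape and total exposure to the rate, giving Gamma(62, 11).
The posterior predictive for a window of length T is Negative Binomial with variance T·α'·(β'+T)/β'² = 3·62·14/121 = 2604/121.

2604/121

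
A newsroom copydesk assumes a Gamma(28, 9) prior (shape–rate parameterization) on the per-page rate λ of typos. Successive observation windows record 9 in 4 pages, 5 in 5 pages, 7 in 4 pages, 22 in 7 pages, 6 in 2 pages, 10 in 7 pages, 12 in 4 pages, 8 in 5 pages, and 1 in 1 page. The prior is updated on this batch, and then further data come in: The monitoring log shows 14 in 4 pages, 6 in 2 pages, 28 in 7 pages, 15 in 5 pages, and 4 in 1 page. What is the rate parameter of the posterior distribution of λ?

Total count: 9 + 5 + 7 + 22 + 6 + 10 + 12 + 8 + 1 = 80.
Total exposure: 4 + 5 + 4 + 7 + 2 + 7 + 4 + 5 + 1 = 39 pages.
After the first batch: Gamma(28 + 80, 9 + 39) = Gamma(108, 48).
Total count: 14 + 6 + 28 + 15 + 4 = 67.
Total exposure: 4 + 2 + 7 + 5 + 1 = 19 pages.
After the second batch: Gamma(108 + 67, 48 + 19) = Gamma(175, 67).

67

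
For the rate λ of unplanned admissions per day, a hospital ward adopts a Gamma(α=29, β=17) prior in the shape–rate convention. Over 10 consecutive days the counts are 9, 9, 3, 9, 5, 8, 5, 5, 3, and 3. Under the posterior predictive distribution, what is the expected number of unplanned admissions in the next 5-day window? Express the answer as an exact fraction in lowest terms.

Total count: 9 + 9 + 3 + 9 + 5 + 8 + 5 + 5 + 3 + 3 = 59.
Total exposure: 10 days.
By Gamma–Poisson conjugacy, the posterior is Gamma(α + Σx, β + Σt) = Gamma(29 + 59, 17 + 10) = Gamma(88, 27).
Predictive mean over a 5-day window = T·E[λ|data] = 5·88/27 = 440/27.

440/27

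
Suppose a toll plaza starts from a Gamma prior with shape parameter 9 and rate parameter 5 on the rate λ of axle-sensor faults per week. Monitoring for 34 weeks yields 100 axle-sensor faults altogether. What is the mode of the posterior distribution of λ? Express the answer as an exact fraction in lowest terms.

Total count 100 over total exposure 34 weeks.
By Gamma–Poisson conjugacy, the posterior is Gamma(α + Σx, β + Σt) = Gamma(9 + 100, 5 + 34) = Gamma(109, 39).
Posterior mode = (α'−1)/β' = 108/39 = 36/13.

36/13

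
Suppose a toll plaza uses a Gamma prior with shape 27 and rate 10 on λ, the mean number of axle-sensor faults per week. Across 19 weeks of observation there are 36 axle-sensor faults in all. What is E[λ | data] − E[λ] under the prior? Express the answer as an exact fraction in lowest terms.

Total count 36 over total exposure 19 weeks.
Posterior: α' = 27 + 36 = 63, β' = 10 + 19 = 29.
Posterior mean = 63/29 = 63/29; prior mean = 27/10 = 27/10. Difference = 63/29 − 27/10 = -153/290.

-153/290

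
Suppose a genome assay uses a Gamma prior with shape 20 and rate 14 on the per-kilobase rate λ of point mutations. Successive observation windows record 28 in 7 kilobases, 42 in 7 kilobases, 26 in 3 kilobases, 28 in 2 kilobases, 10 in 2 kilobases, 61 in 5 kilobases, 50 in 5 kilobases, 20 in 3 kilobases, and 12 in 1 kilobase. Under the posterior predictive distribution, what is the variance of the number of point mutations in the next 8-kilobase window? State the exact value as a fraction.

135432/2401

Total count: 28 + 42 + 26 + 28 + 10 + 61 + 50 + 20 + 12 = 277.
Total exposure: 7 + 7 + 3 + 2 + 2 + 5 + 5 + 3 + 1 = 35 kilobases.
The Gamma prior is conjugate for the Poisson rate, so λ | data ~ Gamma(20+277, 14+35) = Gamma(297, 49).
The posterior predictive for a window of length T is Negative Binomial with variance T·α'·(β'+T)/β'² = 8·297·57/2401 = 135432/2401.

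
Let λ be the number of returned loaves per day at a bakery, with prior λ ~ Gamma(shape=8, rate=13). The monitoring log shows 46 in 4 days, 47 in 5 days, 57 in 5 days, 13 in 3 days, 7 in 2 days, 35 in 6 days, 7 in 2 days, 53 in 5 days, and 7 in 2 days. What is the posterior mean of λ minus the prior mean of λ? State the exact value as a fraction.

Total count: 46 + 47 + 57 + 13 + 7 + 35 + 7 + 53 + 7 = 272.
Total exposure: 4 + 5 + 5 + 3 + 2 + 6 + 2 + 5 + 2 = 34 days.
The Gamma prior is conjugate for the Poisson rate, so λ | data ~ Gamma(8+272, 13+34) = Gamma(280, 47).
Posterior mean = 280/47 = 280/47; prior mean = 8/13 = 8/13. Difference = 280/47 − 8/13 = 3264/611.

3264/611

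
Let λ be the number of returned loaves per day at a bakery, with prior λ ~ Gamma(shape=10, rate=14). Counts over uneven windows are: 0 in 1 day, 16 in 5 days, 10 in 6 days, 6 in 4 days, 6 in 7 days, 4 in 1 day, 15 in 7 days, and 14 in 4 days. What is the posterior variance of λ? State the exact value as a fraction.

81/2401

Total count: 0 + 16 + 10 + 6 + 6 + 4 + 15 + 14 = 71.
Total exposure: 1 + 5 + 6 + 4 + 7 + 1 + 7 + 4 = 35 days.
By Gamma–Poisson conjugacy, the posterior is Gamma(α + Σx, β + Σt) = Gamma(10 + 71, 14 + 35) = Gamma(81, 49).
Posterior variance = α'/β'² = 81/2401.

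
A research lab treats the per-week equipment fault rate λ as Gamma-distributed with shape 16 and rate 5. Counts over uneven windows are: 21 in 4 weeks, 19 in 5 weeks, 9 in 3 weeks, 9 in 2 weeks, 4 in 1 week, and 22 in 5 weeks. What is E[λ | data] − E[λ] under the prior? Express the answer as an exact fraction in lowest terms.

4/5

Total count: 21 + 19 + 9 + 9 + 4 + 22 = 84.
Total exposure: 4 + 5 + 3 + 2 + 1 + 5 = 20 weeks.
The Gamma prior is conjugate for the Poisson rate, so λ | data ~ Gamma(16+84, 5+20) = Gamma(100, 25).
Posterior mean = 100/25 = 4; prior mean = 16/5 = 16/5. Difference = 4 − 16/5 = 4/5.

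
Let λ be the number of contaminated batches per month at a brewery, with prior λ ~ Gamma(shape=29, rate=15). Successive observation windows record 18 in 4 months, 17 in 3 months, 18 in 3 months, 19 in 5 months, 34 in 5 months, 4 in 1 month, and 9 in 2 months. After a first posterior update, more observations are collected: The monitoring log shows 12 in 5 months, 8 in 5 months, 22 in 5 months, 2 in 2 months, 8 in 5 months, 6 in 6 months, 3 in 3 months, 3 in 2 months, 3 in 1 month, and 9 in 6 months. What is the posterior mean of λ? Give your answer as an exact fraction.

Total count: 18 + 17 + 18 + 19 + 34 + 4 + 9 = 119.
Total exposure: 4 + 3 + 3 + 5 + 5 + 1 + 2 = 23 months.
After the first batch: Gamma(29 + 119, 15 + 23) = Gamma(148, 38).
Total count: 12 + 8 + 22 + 2 + 8 + 6 + 3 + 3 + 3 + 9 = 76.
Total exposure: 5 + 5 + 5 + 2 + 5 + 6 + 3 + 2 + 1 + 6 = 40 months.
After the second batch: Gamma(148 + 76, 38 + 40) = Gamma(224, 78).
Posterior mean = α'/β' = 224/78 = 112/39.

112/39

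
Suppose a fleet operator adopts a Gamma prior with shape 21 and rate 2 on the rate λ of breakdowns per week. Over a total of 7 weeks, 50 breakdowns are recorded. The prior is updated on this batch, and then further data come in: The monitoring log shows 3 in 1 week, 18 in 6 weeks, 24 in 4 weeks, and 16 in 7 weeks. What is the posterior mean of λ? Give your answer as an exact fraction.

44/9

Total count 50 over total exposure 7 weeks.
After the first batch: Gamma(21 + 50, 2 + 7) = Gamma(71, 9).
Total count: 3 + 18 + 24 + 16 = 61.
Total exposure: 1 + 6 + 4 + 7 = 18 weeks.
After the second batch: Gamma(71 + 61, 9 + 18) = Gamma(132, 27).
Posterior mean = α'/β' = 132/27 = 44/9.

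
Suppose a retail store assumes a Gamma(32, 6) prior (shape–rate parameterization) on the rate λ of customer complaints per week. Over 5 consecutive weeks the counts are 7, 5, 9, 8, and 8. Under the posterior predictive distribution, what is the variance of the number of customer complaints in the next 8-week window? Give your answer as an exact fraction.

Total count: 7 + 5 + 9 + 8 + 8 = 37.
Total exposure: 5 weeks.
Posterior: α' = 32 + 37 = 69, β' = 6 + 5 = 11.
The posterior predictive for a window of length T is Negative Binomial with variance T·α'·(β'+T)/β'² = 8·69·19/121 = 10488/121.

10488/121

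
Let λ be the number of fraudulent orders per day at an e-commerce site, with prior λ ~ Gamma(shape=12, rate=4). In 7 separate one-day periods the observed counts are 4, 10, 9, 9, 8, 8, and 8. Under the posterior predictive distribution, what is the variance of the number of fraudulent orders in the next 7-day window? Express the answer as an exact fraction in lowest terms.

8568/121

Total count: 4 + 10 + 9 + 9 + 8 + 8 + 8 = 56.
Total exposure: 7 days.
Gamma(α, β) with Poisson data over total exposure Σt gives posterior Gamma(α+Σx, β+Σt) = Gamma(68, 11).
The posterior predictive for a window of length T is Negative Binomial with variance T·α'·(β'+T)/β'² = 7·68·18/121 = 8568/121.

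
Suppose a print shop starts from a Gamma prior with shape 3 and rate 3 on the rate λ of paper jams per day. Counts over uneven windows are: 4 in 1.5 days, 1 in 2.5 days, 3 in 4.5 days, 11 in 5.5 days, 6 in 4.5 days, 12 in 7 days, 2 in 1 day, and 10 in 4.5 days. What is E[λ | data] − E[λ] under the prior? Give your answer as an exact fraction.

9/17

Total count: 4 + 1 + 3 + 11 + 6 + 12 + 2 + 10 = 49.
Total exposure: 1.5 + 2.5 + 4.5 + 5.5 + 4.5 + 7 + 1 + 4.5 = 31 days.
The Gamma prior is conjugate for the Poisson rate, so λ | data ~ Gamma(3+49, 3+31) = Gamma(52, 34).
Posterior mean = 52/34 = 26/17; prior mean = 3/3 = 1. Difference = 26/17 − 1 = 9/17.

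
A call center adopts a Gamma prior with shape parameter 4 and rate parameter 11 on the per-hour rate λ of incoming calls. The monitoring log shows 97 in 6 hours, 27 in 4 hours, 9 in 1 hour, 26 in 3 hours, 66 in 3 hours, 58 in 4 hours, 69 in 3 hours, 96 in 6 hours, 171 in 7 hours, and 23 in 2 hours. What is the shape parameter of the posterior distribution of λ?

Total count: 97 + 27 + 9 + 26 + 66 + 58 + 69 + 96 + 171 + 23 = 642.
Total exposure: 6 + 4 + 1 + 3 + 3 + 4 + 3 + 6 + 7 + 2 = 39 hours.
Conjugate update: add total count to the shape and total exposure to the rate, giving Gamma(646, 50).

646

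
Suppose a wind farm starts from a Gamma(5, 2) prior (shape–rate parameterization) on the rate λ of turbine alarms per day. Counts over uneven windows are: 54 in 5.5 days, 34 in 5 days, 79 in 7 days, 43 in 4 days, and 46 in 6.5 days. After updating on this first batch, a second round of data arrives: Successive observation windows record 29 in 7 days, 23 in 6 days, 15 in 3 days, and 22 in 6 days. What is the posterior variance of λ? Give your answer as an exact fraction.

175/1352

Total count: 54 + 34 + 79 + 43 + 46 = 256.
Total exposure: 5.5 + 5 + 7 + 4 + 6.5 = 28 days.
After the first batch: Gamma(5 + 256, 2 + 28) = Gamma(261, 30).
Total count: 29 + 23 + 15 + 22 = 89.
Total exposure: 7 + 6 + 3 + 6 = 22 days.
After the second batch: Gamma(261 + 89, 30 + 22) = Gamma(350, 52).
Posterior variance = α'/β'² = 350/2704 = 175/1352.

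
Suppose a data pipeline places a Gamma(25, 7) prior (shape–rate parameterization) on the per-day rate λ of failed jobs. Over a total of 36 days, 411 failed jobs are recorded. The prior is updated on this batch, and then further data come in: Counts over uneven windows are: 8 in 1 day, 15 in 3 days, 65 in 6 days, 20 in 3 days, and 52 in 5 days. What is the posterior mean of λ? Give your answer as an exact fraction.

Total count 411 over total exposure 36 days.
After the first batch: Gamma(25 + 411, 7 + 36) = Gamma(436, 43).
Total count: 8 + 15 + 65 + 20 + 52 = 160.
Total exposure: 1 + 3 + 6 + 3 + 5 = 18 days.
After the second batch: Gamma(436 + 160, 43 + 18) = Gamma(596, 61).
Posterior mean = α'/β' = 596/61.

596/61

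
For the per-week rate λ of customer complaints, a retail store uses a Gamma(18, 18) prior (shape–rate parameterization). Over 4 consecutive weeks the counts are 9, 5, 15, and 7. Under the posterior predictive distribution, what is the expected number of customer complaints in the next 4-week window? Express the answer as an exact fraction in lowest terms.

108/11

Total count: 9 + 5 + 15 + 7 = 36.
Total exposure: 4 weeks.
Gamma(α, β) with Poisson data over total exposure Σt gives posterior Gamma(α+Σx, β+Σt) = Gamma(54, 22).
Predictive mean over a 4-week window = T·E[λ|data] = 4·54/22 = 108/11.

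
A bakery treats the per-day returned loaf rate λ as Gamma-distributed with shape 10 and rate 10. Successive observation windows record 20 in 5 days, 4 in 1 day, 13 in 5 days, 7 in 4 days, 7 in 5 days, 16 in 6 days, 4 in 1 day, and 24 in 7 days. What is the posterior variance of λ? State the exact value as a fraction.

Total count: 20 + 4 + 13 + 7 + 7 + 16 + 4 + 24 = 95.
Total exposure: 5 + 1 + 5 + 4 + 5 + 6 + 1 + 7 = 34 days.
Posterior: α' = 10 + 95 = 105, β' = 10 + 34 = 44.
Posterior variance = α'/β'² = 105/1936.

105/1936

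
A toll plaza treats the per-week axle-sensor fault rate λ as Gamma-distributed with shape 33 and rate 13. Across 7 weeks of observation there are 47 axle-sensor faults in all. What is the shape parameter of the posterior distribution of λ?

Total count 47 over total exposure 7 weeks.
Posterior: α' = 33 + 47 = 80, β' = 13 + 7 = 20.

80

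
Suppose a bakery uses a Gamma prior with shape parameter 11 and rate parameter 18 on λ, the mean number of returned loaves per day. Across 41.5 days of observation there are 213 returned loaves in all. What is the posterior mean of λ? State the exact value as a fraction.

64/17

Total count 213 over total exposure 41.5 days.
Posterior: α' = 11 + 213 = 224, β' = 18 + 41.5 = 119/2.
Posterior mean = α'/β' = 224/(119/2) = 64/17.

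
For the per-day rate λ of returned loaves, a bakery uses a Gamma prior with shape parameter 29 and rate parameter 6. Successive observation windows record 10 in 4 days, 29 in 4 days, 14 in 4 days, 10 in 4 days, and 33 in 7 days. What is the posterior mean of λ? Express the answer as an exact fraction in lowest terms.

Total count: 10 + 29 + 14 + 10 + 33 = 96.
Total exposure: 4 + 4 + 4 + 4 + 7 = 23 days.
Conjugate update: add total count to the shape and total exposure to the rate, giving Gamma(125, 29).
Posterior mean = α'/β' = 125/29.

125/29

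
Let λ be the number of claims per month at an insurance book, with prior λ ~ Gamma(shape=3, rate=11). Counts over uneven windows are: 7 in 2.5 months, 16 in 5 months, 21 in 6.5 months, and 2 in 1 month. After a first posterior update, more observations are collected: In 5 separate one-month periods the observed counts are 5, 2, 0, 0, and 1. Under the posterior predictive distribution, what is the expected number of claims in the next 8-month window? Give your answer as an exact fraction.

Total count: 7 + 16 + 21 + 2 = 46.
Total exposure: 2.5 + 5 + 6.5 + 1 = 15 months.
After the first batch: Gamma(3 + 46, 11 + 15) = Gamma(49, 26).
Total count: 5 + 2 + 0 + 0 + 1 = 8.
Total exposure: 5 months.
After the second batch: Gamma(49 + 8, 26 + 5) = Gamma(57, 31).
Predictive mean over an 8-month window = T·E[λ|data] = 8·57/31 = 456/31.

456/31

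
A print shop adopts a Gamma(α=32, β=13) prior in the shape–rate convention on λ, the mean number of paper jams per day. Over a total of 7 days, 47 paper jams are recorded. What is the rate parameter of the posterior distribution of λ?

Total count 47 over total exposure 7 days.
By Gamma–Poisson conjugacy, the posterior is Gamma(α + Σx, β + Σt) = Gamma(32 + 47, 13 + 7) = Gamma(79, 20).

20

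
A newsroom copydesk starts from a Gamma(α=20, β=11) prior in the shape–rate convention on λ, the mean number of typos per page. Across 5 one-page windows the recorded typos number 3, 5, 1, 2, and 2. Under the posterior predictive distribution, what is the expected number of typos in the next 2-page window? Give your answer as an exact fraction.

33/8

Total count: 3 + 5 + 1 + 2 + 2 = 13.
Total exposure: 5 pages.
Conjugate update: add total count to the shape and total exposure to the rate, giving Gamma(33, 16).
Predictive mean over a 2-page window = T·E[λ|data] = 2·33/16 = 33/8.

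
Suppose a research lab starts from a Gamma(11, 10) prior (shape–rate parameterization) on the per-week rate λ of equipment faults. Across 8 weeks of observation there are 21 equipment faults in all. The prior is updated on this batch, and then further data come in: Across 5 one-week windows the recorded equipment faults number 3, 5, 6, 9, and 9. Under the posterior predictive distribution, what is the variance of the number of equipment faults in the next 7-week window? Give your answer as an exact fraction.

13440/529

Total count 21 over total exposure 8 weeks.
After the first batch: Gamma(11 + 21, 10 + 8) = Gamma(32, 18).
Total count: 3 + 5 + 6 + 9 + 9 = 32.
Total exposure: 5 weeks.
After the second batch: Gamma(32 + 32, 18 + 5) = Gamma(64, 23).
The posterior predictive for a window of length T is Negative Binomial with variance T·α'·(β'+T)/β'² = 7·64·30/529 = 13440/529.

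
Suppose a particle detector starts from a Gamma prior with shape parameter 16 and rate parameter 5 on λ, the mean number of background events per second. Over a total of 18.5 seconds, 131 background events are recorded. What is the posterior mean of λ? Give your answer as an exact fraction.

Total count 131 over total exposure 18.5 seconds.
The Gamma prior is conjugate for the Poisson rate, so λ | data ~ Gamma(16+131, 5+18.5) = Gamma(147, 47/2).
Posterior mean = α'/β' = 147/(47/2) = 294/47.

294/47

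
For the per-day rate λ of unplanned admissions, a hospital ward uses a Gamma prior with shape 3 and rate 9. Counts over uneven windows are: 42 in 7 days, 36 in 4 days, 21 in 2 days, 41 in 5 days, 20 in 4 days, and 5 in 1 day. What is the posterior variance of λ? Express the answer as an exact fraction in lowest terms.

Total count: 42 + 36 + 21 + 41 + 20 + 5 = 165.
Total exposure: 7 + 4 + 2 + 5 + 4 + 1 = 23 days.
Gamma(α, β) with Poisson data over total exposure Σt gives posterior Gamma(α+Σx, β+Σt) = Gamma(168, 32).
Posterior variance = α'/β'² = 168/1024 = 21/128.

21/128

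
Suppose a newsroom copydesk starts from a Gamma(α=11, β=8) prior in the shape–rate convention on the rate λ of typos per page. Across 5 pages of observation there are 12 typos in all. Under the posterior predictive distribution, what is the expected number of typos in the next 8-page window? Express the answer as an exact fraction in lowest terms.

184/13

Total count 12 over total exposure 5 pages.
By Gamma–Poisson conjugacy, the posterior is Gamma(α + Σx, β + Σt) = Gamma(11 + 12, 8 + 5) = Gamma(23, 13).
Predictive mean over an 8-page window = T·E[λ|data] = 8·23/13 = 184/13.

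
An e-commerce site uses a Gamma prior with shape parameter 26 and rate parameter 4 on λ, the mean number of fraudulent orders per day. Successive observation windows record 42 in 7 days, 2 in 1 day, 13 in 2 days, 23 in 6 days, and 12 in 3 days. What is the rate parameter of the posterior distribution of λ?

23

Total count: 42 + 2 + 13 + 23 + 12 = 92.
Total exposure: 7 + 1 + 2 + 6 + 3 = 19 days.
Conjugate update: add total count to the shape and total exposure to the rate, giving Gamma(118, 23).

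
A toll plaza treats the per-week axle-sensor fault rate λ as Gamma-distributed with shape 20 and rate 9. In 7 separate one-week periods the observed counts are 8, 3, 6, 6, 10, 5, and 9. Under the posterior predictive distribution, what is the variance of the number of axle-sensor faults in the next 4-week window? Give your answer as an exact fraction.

Total count: 8 + 3 + 6 + 6 + 10 + 5 + 9 = 47.
Total exposure: 7 weeks.
Posterior: α' = 20 + 47 = 67, β' = 9 + 7 = 16.
The posterior predictive for a window of length T is Negative Binomial with variance T·α'·(β'+T)/β'² = 4·67·20/256 = 335/16.

335/16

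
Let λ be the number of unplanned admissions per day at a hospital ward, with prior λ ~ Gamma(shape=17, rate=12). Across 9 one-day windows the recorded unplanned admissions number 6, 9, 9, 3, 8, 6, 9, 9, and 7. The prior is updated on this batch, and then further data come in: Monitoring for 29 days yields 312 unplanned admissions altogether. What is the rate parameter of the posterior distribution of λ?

50

Total count: 6 + 9 + 9 + 3 + 8 + 6 + 9 + 9 + 7 = 66.
Total exposure: 9 days.
After the first batch: Gamma(17 + 66, 12 + 9) = Gamma(83, 21).
Total count 312 over total exposure 29 days.
After the second batch: Gamma(83 + 312, 21 + 29) = Gamma(395, 50).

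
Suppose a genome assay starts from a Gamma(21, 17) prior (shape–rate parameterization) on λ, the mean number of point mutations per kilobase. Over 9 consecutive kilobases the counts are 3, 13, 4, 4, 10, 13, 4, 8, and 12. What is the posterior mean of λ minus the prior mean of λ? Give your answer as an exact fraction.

Total count: 3 + 13 + 4 + 4 + 10 + 13 + 4 + 8 + 12 = 71.
Total exposure: 9 kilobases.
The Gamma prior is conjugate for the Poisson rate, so λ | data ~ Gamma(21+71, 17+9) = Gamma(92, 26).
Posterior mean = 92/26 = 46/13; prior mean = 21/17 = 21/17. Difference = 46/13 − 21/17 = 509/221.

509/221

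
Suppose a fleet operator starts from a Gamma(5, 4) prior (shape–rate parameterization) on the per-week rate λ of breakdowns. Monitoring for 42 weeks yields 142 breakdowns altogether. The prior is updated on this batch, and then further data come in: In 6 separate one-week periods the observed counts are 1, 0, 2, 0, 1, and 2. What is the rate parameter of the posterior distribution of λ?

Total count 142 over total exposure 42 weeks.
After the first batch: Gamma(5 + 142, 4 + 42) = Gamma(147, 46).
Total count: 1 + 0 + 2 + 0 + 1 + 2 = 6.
Total exposure: 6 weeks.
After the second batch: Gamma(147 + 6, 46 + 6) = Gamma(153, 52).

52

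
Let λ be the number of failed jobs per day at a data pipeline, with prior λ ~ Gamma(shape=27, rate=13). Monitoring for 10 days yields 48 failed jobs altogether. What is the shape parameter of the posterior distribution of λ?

75

Total count 48 over total exposure 10 days.
Conjugate update: add total count to the shape and total exposure to the rate, giving Gamma(75, 23).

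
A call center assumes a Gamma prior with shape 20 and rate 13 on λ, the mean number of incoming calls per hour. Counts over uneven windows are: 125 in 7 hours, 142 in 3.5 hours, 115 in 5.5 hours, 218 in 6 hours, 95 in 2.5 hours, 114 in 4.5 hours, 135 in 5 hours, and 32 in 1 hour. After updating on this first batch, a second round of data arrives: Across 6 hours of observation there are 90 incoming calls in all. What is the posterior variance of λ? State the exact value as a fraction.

Total count: 125 + 142 + 115 + 218 + 95 + 114 + 135 + 32 = 976.
Total exposure: 7 + 3.5 + 5.5 + 6 + 2.5 + 4.5 + 5 + 1 = 35 hours.
After the first batch: Gamma(20 + 976, 13 + 35) = Gamma(996, 48).
Total count 90 over total exposure 6 hours.
After the second batch: Gamma(996 + 90, 48 + 6) = Gamma(1086, 54).
Posterior variance = α'/β'² = 1086/2916 = 181/486.

181/486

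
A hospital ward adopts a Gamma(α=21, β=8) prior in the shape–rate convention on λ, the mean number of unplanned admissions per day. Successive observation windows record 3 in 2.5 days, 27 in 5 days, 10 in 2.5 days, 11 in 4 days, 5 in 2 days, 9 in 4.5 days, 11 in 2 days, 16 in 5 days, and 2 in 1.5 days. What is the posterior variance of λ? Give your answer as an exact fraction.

Total count: 3 + 27 + 10 + 11 + 5 + 9 + 11 + 16 + 2 = 94.
Total exposure: 2.5 + 5 + 2.5 + 4 + 2 + 4.5 + 2 + 5 + 1.5 = 29 days.
Conjugate update: add total count to the shape and total exposure to the rate, giving Gamma(115, 37).
Posterior variance = α'/β'² = 115/1369.

115/1369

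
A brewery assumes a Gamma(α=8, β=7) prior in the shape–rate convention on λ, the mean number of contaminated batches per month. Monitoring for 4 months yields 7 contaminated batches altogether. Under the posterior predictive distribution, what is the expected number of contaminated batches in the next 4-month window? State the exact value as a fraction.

Total count 7 over total exposure 4 months.
Gamma(α, β) with Poisson data over total exposure Σt gives posterior Gamma(α+Σx, β+Σt) = Gamma(15, 11).
Predictive mean over a 4-month window = T·E[λ|data] = 4·15/11 = 60/11.

60/11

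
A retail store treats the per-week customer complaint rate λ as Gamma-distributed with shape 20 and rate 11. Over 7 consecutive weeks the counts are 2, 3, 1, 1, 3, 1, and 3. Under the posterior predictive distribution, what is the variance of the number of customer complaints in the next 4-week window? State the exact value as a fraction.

Total count: 2 + 3 + 1 + 1 + 3 + 1 + 3 = 14.
Total exposure: 7 weeks.
The Gamma prior is conjugate for the Poisson rate, so λ | data ~ Gamma(20+14, 11+7) = Gamma(34, 18).
The posterior predictive for a window of length T is Negative Binomial with variance T·α'·(β'+T)/β'² = 4·34·22/324 = 748/81.

748/81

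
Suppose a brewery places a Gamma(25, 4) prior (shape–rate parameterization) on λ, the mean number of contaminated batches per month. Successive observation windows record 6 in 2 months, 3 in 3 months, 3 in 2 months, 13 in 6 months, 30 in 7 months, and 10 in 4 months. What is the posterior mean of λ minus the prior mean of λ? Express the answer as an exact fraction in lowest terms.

Total count: 6 + 3 + 3 + 13 + 30 + 10 = 65.
Total exposure: 2 + 3 + 2 + 6 + 7 + 4 = 24 months.
The Gamma prior is conjugate for the Poisson rate, so λ | data ~ Gamma(25+65, 4+24) = Gamma(90, 28).
Posterior mean = 90/28 = 45/14; prior mean = 25/4 = 25/4. Difference = 45/14 − 25/4 = -85/28.

-85/28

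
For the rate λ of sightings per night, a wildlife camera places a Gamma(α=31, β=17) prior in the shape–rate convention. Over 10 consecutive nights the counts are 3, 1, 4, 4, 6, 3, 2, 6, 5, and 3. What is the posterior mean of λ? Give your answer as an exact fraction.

68/27

Total count: 3 + 1 + 4 + 4 + 6 + 3 + 2 + 6 + 5 + 3 = 37.
Total exposure: 10 nights.
Conjugate update: add total count to the shape and total exposure to the rate, giving Gamma(68, 27).
Posterior mean = α'/β' = 68/27.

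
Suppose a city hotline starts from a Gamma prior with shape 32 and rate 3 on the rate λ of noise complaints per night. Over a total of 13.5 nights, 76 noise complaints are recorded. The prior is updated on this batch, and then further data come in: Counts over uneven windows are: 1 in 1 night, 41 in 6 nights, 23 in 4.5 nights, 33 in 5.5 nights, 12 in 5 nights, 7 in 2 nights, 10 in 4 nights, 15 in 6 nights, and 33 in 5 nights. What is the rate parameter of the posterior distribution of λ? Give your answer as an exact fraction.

111/2

Total count 76 over total exposure 13.5 nights.
After the first batch: Gamma(32 + 76, 3 + 13.5) = Gamma(108, 33/2).
Total count: 1 + 41 + 23 + 33 + 12 + 7 + 10 + 15 + 33 = 175.
Total exposure: 1 + 6 + 4.5 + 5.5 + 5 + 2 + 4 + 6 + 5 = 39 nights.
After the second batch: Gamma(108 + 175, 33/2 + 39) = Gamma(283, 111/2).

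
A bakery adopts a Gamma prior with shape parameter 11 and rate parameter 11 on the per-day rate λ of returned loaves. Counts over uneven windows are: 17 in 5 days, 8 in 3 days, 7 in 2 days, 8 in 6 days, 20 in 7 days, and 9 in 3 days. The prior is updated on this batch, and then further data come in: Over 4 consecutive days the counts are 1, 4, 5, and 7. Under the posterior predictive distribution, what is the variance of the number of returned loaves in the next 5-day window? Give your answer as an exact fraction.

22310/1681

Total count: 17 + 8 + 7 + 8 + 20 + 9 = 69.
Total exposure: 5 + 3 + 2 + 6 + 7 + 3 = 26 days.
After the first batch: Gamma(11 + 69, 11 + 26) = Gamma(80, 37).
Total count: 1 + 4 + 5 + 7 = 17.
Total exposure: 4 days.
After the second batch: Gamma(80 + 17, 37 + 4) = Gamma(97, 41).
The posterior predictive for a window of length T is Negative Binomial with variance T·α'·(β'+T)/β'² = 5·97·46/1681 = 22310/1681.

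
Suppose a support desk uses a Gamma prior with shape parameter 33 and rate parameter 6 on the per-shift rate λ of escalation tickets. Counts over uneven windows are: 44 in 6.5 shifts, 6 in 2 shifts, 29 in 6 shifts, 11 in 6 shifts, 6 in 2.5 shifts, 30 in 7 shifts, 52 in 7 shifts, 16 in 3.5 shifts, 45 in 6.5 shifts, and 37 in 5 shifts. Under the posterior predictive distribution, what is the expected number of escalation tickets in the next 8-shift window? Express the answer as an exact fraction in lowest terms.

1236/29

Total count: 44 + 6 + 29 + 11 + 6 + 30 + 52 + 16 + 45 + 37 = 276.
Total exposure: 6.5 + 2 + 6 + 6 + 2.5 + 7 + 7 + 3.5 + 6.5 + 5 = 52 shifts.
The Gamma prior is conjugate for the Poisson rate, so λ | data ~ Gamma(33+276, 6+52) = Gamma(309, 58).
Predictive mean over an 8-shift window = T·E[λ|data] = 8·309/58 = 1236/29.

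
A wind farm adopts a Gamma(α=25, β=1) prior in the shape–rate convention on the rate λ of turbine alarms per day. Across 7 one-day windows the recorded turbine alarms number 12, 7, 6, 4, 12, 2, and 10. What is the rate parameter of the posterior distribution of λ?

Total count: 12 + 7 + 6 + 4 + 12 + 2 + 10 = 53.
Total exposure: 7 days.
Gamma(α, β) with Poisson data over total exposure Σt gives posterior Gamma(α+Σx, β+Σt) = Gamma(78, 8).

8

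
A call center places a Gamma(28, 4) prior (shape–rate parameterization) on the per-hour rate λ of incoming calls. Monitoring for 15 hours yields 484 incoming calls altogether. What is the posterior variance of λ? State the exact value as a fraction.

Total count 484 over total exposure 15 hours.
Conjugate update: add total count to the shape and total exposure to the rate, giving Gamma(512, 19).
Posterior variance = α'/β'² = 512/361.

512/361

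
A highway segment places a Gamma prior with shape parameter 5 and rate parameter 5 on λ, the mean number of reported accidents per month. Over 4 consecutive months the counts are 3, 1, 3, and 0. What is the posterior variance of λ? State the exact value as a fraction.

4/27

Total count: 3 + 1 + 3 + 0 = 7.
Total exposure: 4 months.
By Gamma–Poisson conjugacy, the posterior is Gamma(α + Σx, β + Σt) = Gamma(5 + 7, 5 + 4) = Gamma(12, 9).
Posterior variance = α'/β'² = 12/81 = 4/27.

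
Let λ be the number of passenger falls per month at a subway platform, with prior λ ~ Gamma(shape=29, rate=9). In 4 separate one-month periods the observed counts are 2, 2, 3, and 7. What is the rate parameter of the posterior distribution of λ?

Total count: 2 + 2 + 3 + 7 = 14.
Total exposure: 4 months.
Posterior: α' = 29 + 14 = 43, β' = 9 + 4 = 13.

13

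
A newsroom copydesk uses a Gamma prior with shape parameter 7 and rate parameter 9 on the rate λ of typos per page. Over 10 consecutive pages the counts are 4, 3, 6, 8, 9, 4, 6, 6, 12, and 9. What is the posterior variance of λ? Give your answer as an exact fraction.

74/361

Total count: 4 + 3 + 6 + 8 + 9 + 4 + 6 + 6 + 12 + 9 = 67.
Total exposure: 10 pages.
Gamma(α, β) with Poisson data over total exposure Σt gives posterior Gamma(α+Σx, β+Σt) = Gamma(74, 19).
Posterior variance = α'/β'² = 74/361.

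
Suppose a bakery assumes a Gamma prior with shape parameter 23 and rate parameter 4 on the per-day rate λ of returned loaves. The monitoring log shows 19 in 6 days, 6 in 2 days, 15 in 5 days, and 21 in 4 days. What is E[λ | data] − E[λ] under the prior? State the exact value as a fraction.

Total count: 19 + 6 + 15 + 21 = 61.
Total exposure: 6 + 2 + 5 + 4 = 17 days.
Conjugate update: add total count to the shape and total exposure to the rate, giving Gamma(84, 21).
Posterior mean = 84/21 = 4; prior mean = 23/4 = 23/4. Difference = 4 − 23/4 = -7/4.

-7/4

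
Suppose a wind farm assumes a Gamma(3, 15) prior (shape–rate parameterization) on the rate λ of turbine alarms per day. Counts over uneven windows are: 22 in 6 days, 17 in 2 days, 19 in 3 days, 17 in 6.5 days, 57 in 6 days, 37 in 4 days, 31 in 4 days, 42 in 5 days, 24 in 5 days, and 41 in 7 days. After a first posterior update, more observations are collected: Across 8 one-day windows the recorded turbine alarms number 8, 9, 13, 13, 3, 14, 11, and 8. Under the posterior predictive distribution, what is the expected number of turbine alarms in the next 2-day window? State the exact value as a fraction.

1556/143

Total count: 22 + 17 + 19 + 17 + 57 + 37 + 31 + 42 + 24 + 41 = 307.
Total exposure: 6 + 2 + 3 + 6.5 + 6 + 4 + 4 + 5 + 5 + 7 = 48.5 days.
After the first batch: Gamma(3 + 307, 15 + 48.5) = Gamma(310, 127/2).
Total count: 8 + 9 + 13 + 13 + 3 + 14 + 11 + 8 = 79.
Total exposure: 8 days.
After the second batch: Gamma(310 + 79, 127/2 + 8) = Gamma(389, 143/2).
Predictive mean over a 2-day window = T·E[λ|data] = 2·389/(143/2) = 1556/143.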